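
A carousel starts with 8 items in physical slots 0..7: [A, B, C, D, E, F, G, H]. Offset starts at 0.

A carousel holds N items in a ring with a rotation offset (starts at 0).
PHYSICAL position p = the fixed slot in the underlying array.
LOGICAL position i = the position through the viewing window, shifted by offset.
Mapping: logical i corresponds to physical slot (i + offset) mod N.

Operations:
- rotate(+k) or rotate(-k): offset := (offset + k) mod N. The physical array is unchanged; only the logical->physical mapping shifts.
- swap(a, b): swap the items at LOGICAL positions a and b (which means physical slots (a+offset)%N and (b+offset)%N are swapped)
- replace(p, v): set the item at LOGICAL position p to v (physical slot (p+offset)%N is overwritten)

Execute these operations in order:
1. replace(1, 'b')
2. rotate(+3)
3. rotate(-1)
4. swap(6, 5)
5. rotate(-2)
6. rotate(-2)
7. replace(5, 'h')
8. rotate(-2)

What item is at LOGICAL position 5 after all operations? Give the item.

After op 1 (replace(1, 'b')): offset=0, physical=[A,b,C,D,E,F,G,H], logical=[A,b,C,D,E,F,G,H]
After op 2 (rotate(+3)): offset=3, physical=[A,b,C,D,E,F,G,H], logical=[D,E,F,G,H,A,b,C]
After op 3 (rotate(-1)): offset=2, physical=[A,b,C,D,E,F,G,H], logical=[C,D,E,F,G,H,A,b]
After op 4 (swap(6, 5)): offset=2, physical=[H,b,C,D,E,F,G,A], logical=[C,D,E,F,G,A,H,b]
After op 5 (rotate(-2)): offset=0, physical=[H,b,C,D,E,F,G,A], logical=[H,b,C,D,E,F,G,A]
After op 6 (rotate(-2)): offset=6, physical=[H,b,C,D,E,F,G,A], logical=[G,A,H,b,C,D,E,F]
After op 7 (replace(5, 'h')): offset=6, physical=[H,b,C,h,E,F,G,A], logical=[G,A,H,b,C,h,E,F]
After op 8 (rotate(-2)): offset=4, physical=[H,b,C,h,E,F,G,A], logical=[E,F,G,A,H,b,C,h]

Answer: b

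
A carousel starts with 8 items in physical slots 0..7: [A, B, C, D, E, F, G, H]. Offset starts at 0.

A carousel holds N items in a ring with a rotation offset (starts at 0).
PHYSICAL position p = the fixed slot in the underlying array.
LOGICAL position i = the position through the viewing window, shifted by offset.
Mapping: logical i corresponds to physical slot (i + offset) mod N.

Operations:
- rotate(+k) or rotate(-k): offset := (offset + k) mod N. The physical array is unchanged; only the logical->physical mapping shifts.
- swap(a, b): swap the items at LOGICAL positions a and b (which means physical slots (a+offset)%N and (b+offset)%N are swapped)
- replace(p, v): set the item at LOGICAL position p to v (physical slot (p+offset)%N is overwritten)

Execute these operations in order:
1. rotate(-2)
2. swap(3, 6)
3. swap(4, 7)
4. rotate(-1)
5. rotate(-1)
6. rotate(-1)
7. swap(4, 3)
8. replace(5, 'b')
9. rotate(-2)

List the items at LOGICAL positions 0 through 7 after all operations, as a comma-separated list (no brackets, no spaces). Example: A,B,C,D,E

After op 1 (rotate(-2)): offset=6, physical=[A,B,C,D,E,F,G,H], logical=[G,H,A,B,C,D,E,F]
After op 2 (swap(3, 6)): offset=6, physical=[A,E,C,D,B,F,G,H], logical=[G,H,A,E,C,D,B,F]
After op 3 (swap(4, 7)): offset=6, physical=[A,E,F,D,B,C,G,H], logical=[G,H,A,E,F,D,B,C]
After op 4 (rotate(-1)): offset=5, physical=[A,E,F,D,B,C,G,H], logical=[C,G,H,A,E,F,D,B]
After op 5 (rotate(-1)): offset=4, physical=[A,E,F,D,B,C,G,H], logical=[B,C,G,H,A,E,F,D]
After op 6 (rotate(-1)): offset=3, physical=[A,E,F,D,B,C,G,H], logical=[D,B,C,G,H,A,E,F]
After op 7 (swap(4, 3)): offset=3, physical=[A,E,F,D,B,C,H,G], logical=[D,B,C,H,G,A,E,F]
After op 8 (replace(5, 'b')): offset=3, physical=[b,E,F,D,B,C,H,G], logical=[D,B,C,H,G,b,E,F]
After op 9 (rotate(-2)): offset=1, physical=[b,E,F,D,B,C,H,G], logical=[E,F,D,B,C,H,G,b]

Answer: E,F,D,B,C,H,G,b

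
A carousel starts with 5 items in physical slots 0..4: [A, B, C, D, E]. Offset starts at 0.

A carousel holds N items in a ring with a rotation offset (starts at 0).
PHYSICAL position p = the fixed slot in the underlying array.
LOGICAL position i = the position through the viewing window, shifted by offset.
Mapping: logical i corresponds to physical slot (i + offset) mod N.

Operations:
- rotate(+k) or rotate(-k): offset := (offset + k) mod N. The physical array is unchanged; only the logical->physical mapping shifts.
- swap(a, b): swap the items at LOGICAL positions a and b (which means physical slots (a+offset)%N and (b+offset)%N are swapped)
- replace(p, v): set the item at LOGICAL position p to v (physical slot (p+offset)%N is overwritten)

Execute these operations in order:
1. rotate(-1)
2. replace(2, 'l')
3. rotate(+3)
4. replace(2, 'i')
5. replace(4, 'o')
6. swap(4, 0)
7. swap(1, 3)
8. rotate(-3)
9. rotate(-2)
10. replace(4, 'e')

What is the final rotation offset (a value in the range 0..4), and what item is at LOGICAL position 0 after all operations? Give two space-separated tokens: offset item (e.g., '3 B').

Answer: 2 o

Derivation:
After op 1 (rotate(-1)): offset=4, physical=[A,B,C,D,E], logical=[E,A,B,C,D]
After op 2 (replace(2, 'l')): offset=4, physical=[A,l,C,D,E], logical=[E,A,l,C,D]
After op 3 (rotate(+3)): offset=2, physical=[A,l,C,D,E], logical=[C,D,E,A,l]
After op 4 (replace(2, 'i')): offset=2, physical=[A,l,C,D,i], logical=[C,D,i,A,l]
After op 5 (replace(4, 'o')): offset=2, physical=[A,o,C,D,i], logical=[C,D,i,A,o]
After op 6 (swap(4, 0)): offset=2, physical=[A,C,o,D,i], logical=[o,D,i,A,C]
After op 7 (swap(1, 3)): offset=2, physical=[D,C,o,A,i], logical=[o,A,i,D,C]
After op 8 (rotate(-3)): offset=4, physical=[D,C,o,A,i], logical=[i,D,C,o,A]
After op 9 (rotate(-2)): offset=2, physical=[D,C,o,A,i], logical=[o,A,i,D,C]
After op 10 (replace(4, 'e')): offset=2, physical=[D,e,o,A,i], logical=[o,A,i,D,e]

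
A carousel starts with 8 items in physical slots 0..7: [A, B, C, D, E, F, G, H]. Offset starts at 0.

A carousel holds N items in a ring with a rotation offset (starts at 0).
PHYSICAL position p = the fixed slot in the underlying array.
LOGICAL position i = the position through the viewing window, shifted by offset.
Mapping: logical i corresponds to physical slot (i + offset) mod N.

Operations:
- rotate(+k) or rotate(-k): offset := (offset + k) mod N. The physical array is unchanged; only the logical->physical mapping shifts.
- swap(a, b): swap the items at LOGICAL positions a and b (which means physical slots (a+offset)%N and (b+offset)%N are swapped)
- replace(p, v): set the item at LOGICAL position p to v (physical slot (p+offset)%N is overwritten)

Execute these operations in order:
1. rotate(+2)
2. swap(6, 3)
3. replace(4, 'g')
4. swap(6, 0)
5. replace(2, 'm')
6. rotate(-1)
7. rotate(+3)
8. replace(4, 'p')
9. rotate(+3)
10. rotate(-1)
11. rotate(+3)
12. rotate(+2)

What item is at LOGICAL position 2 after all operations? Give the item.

After op 1 (rotate(+2)): offset=2, physical=[A,B,C,D,E,F,G,H], logical=[C,D,E,F,G,H,A,B]
After op 2 (swap(6, 3)): offset=2, physical=[F,B,C,D,E,A,G,H], logical=[C,D,E,A,G,H,F,B]
After op 3 (replace(4, 'g')): offset=2, physical=[F,B,C,D,E,A,g,H], logical=[C,D,E,A,g,H,F,B]
After op 4 (swap(6, 0)): offset=2, physical=[C,B,F,D,E,A,g,H], logical=[F,D,E,A,g,H,C,B]
After op 5 (replace(2, 'm')): offset=2, physical=[C,B,F,D,m,A,g,H], logical=[F,D,m,A,g,H,C,B]
After op 6 (rotate(-1)): offset=1, physical=[C,B,F,D,m,A,g,H], logical=[B,F,D,m,A,g,H,C]
After op 7 (rotate(+3)): offset=4, physical=[C,B,F,D,m,A,g,H], logical=[m,A,g,H,C,B,F,D]
After op 8 (replace(4, 'p')): offset=4, physical=[p,B,F,D,m,A,g,H], logical=[m,A,g,H,p,B,F,D]
After op 9 (rotate(+3)): offset=7, physical=[p,B,F,D,m,A,g,H], logical=[H,p,B,F,D,m,A,g]
After op 10 (rotate(-1)): offset=6, physical=[p,B,F,D,m,A,g,H], logical=[g,H,p,B,F,D,m,A]
After op 11 (rotate(+3)): offset=1, physical=[p,B,F,D,m,A,g,H], logical=[B,F,D,m,A,g,H,p]
After op 12 (rotate(+2)): offset=3, physical=[p,B,F,D,m,A,g,H], logical=[D,m,A,g,H,p,B,F]

Answer: A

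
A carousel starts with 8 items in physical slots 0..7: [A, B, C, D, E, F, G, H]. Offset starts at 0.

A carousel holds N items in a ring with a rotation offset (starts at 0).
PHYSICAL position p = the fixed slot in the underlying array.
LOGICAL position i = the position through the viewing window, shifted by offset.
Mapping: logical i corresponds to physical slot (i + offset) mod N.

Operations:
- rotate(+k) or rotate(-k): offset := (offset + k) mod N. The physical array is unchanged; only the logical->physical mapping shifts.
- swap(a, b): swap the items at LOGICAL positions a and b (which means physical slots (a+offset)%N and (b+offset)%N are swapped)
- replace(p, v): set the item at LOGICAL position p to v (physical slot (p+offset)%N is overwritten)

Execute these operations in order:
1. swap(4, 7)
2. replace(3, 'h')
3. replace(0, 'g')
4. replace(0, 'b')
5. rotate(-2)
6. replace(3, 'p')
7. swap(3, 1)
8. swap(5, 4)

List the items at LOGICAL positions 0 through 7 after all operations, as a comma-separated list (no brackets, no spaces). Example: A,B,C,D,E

Answer: G,p,b,E,h,C,H,F

Derivation:
After op 1 (swap(4, 7)): offset=0, physical=[A,B,C,D,H,F,G,E], logical=[A,B,C,D,H,F,G,E]
After op 2 (replace(3, 'h')): offset=0, physical=[A,B,C,h,H,F,G,E], logical=[A,B,C,h,H,F,G,E]
After op 3 (replace(0, 'g')): offset=0, physical=[g,B,C,h,H,F,G,E], logical=[g,B,C,h,H,F,G,E]
After op 4 (replace(0, 'b')): offset=0, physical=[b,B,C,h,H,F,G,E], logical=[b,B,C,h,H,F,G,E]
After op 5 (rotate(-2)): offset=6, physical=[b,B,C,h,H,F,G,E], logical=[G,E,b,B,C,h,H,F]
After op 6 (replace(3, 'p')): offset=6, physical=[b,p,C,h,H,F,G,E], logical=[G,E,b,p,C,h,H,F]
After op 7 (swap(3, 1)): offset=6, physical=[b,E,C,h,H,F,G,p], logical=[G,p,b,E,C,h,H,F]
After op 8 (swap(5, 4)): offset=6, physical=[b,E,h,C,H,F,G,p], logical=[G,p,b,E,h,C,H,F]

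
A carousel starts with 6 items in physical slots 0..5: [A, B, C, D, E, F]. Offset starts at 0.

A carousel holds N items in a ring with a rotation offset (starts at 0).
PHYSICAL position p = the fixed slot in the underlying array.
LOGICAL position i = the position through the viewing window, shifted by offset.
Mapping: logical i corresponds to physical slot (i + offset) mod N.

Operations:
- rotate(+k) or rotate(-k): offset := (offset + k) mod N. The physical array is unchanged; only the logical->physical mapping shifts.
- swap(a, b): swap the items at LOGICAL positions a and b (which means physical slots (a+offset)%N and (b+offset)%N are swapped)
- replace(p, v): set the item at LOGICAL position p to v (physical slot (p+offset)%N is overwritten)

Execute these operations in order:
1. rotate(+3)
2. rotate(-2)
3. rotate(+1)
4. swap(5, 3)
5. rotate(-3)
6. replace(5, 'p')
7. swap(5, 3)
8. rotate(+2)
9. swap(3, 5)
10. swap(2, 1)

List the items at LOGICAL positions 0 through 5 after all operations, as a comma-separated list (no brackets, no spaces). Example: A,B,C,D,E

Answer: F,D,p,A,B,C

Derivation:
After op 1 (rotate(+3)): offset=3, physical=[A,B,C,D,E,F], logical=[D,E,F,A,B,C]
After op 2 (rotate(-2)): offset=1, physical=[A,B,C,D,E,F], logical=[B,C,D,E,F,A]
After op 3 (rotate(+1)): offset=2, physical=[A,B,C,D,E,F], logical=[C,D,E,F,A,B]
After op 4 (swap(5, 3)): offset=2, physical=[A,F,C,D,E,B], logical=[C,D,E,B,A,F]
After op 5 (rotate(-3)): offset=5, physical=[A,F,C,D,E,B], logical=[B,A,F,C,D,E]
After op 6 (replace(5, 'p')): offset=5, physical=[A,F,C,D,p,B], logical=[B,A,F,C,D,p]
After op 7 (swap(5, 3)): offset=5, physical=[A,F,p,D,C,B], logical=[B,A,F,p,D,C]
After op 8 (rotate(+2)): offset=1, physical=[A,F,p,D,C,B], logical=[F,p,D,C,B,A]
After op 9 (swap(3, 5)): offset=1, physical=[C,F,p,D,A,B], logical=[F,p,D,A,B,C]
After op 10 (swap(2, 1)): offset=1, physical=[C,F,D,p,A,B], logical=[F,D,p,A,B,C]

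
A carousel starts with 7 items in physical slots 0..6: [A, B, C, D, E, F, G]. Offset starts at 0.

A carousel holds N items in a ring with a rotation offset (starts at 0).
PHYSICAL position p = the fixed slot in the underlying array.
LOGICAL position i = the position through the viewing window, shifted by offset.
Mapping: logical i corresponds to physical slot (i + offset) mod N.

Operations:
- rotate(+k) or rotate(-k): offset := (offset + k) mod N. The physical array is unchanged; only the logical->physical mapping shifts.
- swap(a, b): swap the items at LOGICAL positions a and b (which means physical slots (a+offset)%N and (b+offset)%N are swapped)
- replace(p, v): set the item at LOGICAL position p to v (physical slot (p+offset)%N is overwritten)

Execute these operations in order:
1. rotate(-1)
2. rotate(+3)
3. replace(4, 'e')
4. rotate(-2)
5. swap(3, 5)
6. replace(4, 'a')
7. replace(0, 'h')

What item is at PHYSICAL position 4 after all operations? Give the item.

After op 1 (rotate(-1)): offset=6, physical=[A,B,C,D,E,F,G], logical=[G,A,B,C,D,E,F]
After op 2 (rotate(+3)): offset=2, physical=[A,B,C,D,E,F,G], logical=[C,D,E,F,G,A,B]
After op 3 (replace(4, 'e')): offset=2, physical=[A,B,C,D,E,F,e], logical=[C,D,E,F,e,A,B]
After op 4 (rotate(-2)): offset=0, physical=[A,B,C,D,E,F,e], logical=[A,B,C,D,E,F,e]
After op 5 (swap(3, 5)): offset=0, physical=[A,B,C,F,E,D,e], logical=[A,B,C,F,E,D,e]
After op 6 (replace(4, 'a')): offset=0, physical=[A,B,C,F,a,D,e], logical=[A,B,C,F,a,D,e]
After op 7 (replace(0, 'h')): offset=0, physical=[h,B,C,F,a,D,e], logical=[h,B,C,F,a,D,e]

Answer: a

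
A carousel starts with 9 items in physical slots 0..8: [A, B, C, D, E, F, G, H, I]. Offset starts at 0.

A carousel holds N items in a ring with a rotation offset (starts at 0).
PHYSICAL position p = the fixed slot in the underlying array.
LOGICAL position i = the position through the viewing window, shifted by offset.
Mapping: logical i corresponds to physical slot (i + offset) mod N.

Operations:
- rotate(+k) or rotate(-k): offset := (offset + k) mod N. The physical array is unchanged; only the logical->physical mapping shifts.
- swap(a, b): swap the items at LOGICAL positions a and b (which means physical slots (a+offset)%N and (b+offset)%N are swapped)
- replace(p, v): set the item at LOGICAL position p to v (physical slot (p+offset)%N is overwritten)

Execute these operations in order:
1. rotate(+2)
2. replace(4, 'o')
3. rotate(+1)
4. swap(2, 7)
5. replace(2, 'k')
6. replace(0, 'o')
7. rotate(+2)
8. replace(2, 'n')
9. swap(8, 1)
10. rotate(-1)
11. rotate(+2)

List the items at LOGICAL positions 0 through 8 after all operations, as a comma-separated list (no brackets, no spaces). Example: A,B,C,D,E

After op 1 (rotate(+2)): offset=2, physical=[A,B,C,D,E,F,G,H,I], logical=[C,D,E,F,G,H,I,A,B]
After op 2 (replace(4, 'o')): offset=2, physical=[A,B,C,D,E,F,o,H,I], logical=[C,D,E,F,o,H,I,A,B]
After op 3 (rotate(+1)): offset=3, physical=[A,B,C,D,E,F,o,H,I], logical=[D,E,F,o,H,I,A,B,C]
After op 4 (swap(2, 7)): offset=3, physical=[A,F,C,D,E,B,o,H,I], logical=[D,E,B,o,H,I,A,F,C]
After op 5 (replace(2, 'k')): offset=3, physical=[A,F,C,D,E,k,o,H,I], logical=[D,E,k,o,H,I,A,F,C]
After op 6 (replace(0, 'o')): offset=3, physical=[A,F,C,o,E,k,o,H,I], logical=[o,E,k,o,H,I,A,F,C]
After op 7 (rotate(+2)): offset=5, physical=[A,F,C,o,E,k,o,H,I], logical=[k,o,H,I,A,F,C,o,E]
After op 8 (replace(2, 'n')): offset=5, physical=[A,F,C,o,E,k,o,n,I], logical=[k,o,n,I,A,F,C,o,E]
After op 9 (swap(8, 1)): offset=5, physical=[A,F,C,o,o,k,E,n,I], logical=[k,E,n,I,A,F,C,o,o]
After op 10 (rotate(-1)): offset=4, physical=[A,F,C,o,o,k,E,n,I], logical=[o,k,E,n,I,A,F,C,o]
After op 11 (rotate(+2)): offset=6, physical=[A,F,C,o,o,k,E,n,I], logical=[E,n,I,A,F,C,o,o,k]

Answer: E,n,I,A,F,C,o,o,k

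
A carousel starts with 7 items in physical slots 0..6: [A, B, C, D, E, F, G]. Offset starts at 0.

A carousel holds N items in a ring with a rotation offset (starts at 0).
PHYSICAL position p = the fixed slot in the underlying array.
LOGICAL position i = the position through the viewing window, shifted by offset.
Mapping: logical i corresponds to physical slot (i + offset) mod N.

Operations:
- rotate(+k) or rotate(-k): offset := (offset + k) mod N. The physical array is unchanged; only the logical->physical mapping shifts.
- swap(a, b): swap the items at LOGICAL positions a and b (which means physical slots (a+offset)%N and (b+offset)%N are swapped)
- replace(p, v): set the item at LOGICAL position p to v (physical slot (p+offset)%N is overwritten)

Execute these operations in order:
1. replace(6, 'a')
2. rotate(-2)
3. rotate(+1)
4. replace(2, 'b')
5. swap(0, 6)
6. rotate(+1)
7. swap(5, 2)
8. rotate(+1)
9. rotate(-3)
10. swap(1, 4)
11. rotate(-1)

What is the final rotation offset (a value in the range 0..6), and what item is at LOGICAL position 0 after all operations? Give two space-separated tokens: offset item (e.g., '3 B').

Answer: 4 E

Derivation:
After op 1 (replace(6, 'a')): offset=0, physical=[A,B,C,D,E,F,a], logical=[A,B,C,D,E,F,a]
After op 2 (rotate(-2)): offset=5, physical=[A,B,C,D,E,F,a], logical=[F,a,A,B,C,D,E]
After op 3 (rotate(+1)): offset=6, physical=[A,B,C,D,E,F,a], logical=[a,A,B,C,D,E,F]
After op 4 (replace(2, 'b')): offset=6, physical=[A,b,C,D,E,F,a], logical=[a,A,b,C,D,E,F]
After op 5 (swap(0, 6)): offset=6, physical=[A,b,C,D,E,a,F], logical=[F,A,b,C,D,E,a]
After op 6 (rotate(+1)): offset=0, physical=[A,b,C,D,E,a,F], logical=[A,b,C,D,E,a,F]
After op 7 (swap(5, 2)): offset=0, physical=[A,b,a,D,E,C,F], logical=[A,b,a,D,E,C,F]
After op 8 (rotate(+1)): offset=1, physical=[A,b,a,D,E,C,F], logical=[b,a,D,E,C,F,A]
After op 9 (rotate(-3)): offset=5, physical=[A,b,a,D,E,C,F], logical=[C,F,A,b,a,D,E]
After op 10 (swap(1, 4)): offset=5, physical=[A,b,F,D,E,C,a], logical=[C,a,A,b,F,D,E]
After op 11 (rotate(-1)): offset=4, physical=[A,b,F,D,E,C,a], logical=[E,C,a,A,b,F,D]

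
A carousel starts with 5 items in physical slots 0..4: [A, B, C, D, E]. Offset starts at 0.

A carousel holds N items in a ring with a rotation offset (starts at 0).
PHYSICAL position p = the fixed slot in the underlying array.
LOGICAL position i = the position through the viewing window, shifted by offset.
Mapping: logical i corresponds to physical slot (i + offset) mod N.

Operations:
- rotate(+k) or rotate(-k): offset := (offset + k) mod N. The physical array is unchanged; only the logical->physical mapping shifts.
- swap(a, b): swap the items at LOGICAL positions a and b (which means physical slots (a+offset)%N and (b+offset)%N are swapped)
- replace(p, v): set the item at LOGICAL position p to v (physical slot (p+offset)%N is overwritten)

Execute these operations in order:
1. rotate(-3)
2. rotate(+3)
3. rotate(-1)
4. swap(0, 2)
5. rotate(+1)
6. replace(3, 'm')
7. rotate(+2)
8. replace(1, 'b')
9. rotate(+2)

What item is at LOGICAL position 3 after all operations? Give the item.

After op 1 (rotate(-3)): offset=2, physical=[A,B,C,D,E], logical=[C,D,E,A,B]
After op 2 (rotate(+3)): offset=0, physical=[A,B,C,D,E], logical=[A,B,C,D,E]
After op 3 (rotate(-1)): offset=4, physical=[A,B,C,D,E], logical=[E,A,B,C,D]
After op 4 (swap(0, 2)): offset=4, physical=[A,E,C,D,B], logical=[B,A,E,C,D]
After op 5 (rotate(+1)): offset=0, physical=[A,E,C,D,B], logical=[A,E,C,D,B]
After op 6 (replace(3, 'm')): offset=0, physical=[A,E,C,m,B], logical=[A,E,C,m,B]
After op 7 (rotate(+2)): offset=2, physical=[A,E,C,m,B], logical=[C,m,B,A,E]
After op 8 (replace(1, 'b')): offset=2, physical=[A,E,C,b,B], logical=[C,b,B,A,E]
After op 9 (rotate(+2)): offset=4, physical=[A,E,C,b,B], logical=[B,A,E,C,b]

Answer: C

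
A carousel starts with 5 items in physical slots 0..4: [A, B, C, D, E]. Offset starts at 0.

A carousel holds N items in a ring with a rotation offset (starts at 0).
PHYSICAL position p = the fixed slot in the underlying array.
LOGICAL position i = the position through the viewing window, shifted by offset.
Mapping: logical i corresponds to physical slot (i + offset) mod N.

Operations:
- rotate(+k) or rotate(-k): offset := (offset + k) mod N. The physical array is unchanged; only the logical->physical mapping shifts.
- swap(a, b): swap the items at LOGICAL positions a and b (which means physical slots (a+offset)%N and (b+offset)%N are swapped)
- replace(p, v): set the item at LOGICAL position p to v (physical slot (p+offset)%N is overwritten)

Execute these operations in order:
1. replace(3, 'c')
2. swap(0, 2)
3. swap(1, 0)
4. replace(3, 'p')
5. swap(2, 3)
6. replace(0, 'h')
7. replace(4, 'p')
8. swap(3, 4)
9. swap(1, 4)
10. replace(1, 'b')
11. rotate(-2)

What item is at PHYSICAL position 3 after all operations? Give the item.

After op 1 (replace(3, 'c')): offset=0, physical=[A,B,C,c,E], logical=[A,B,C,c,E]
After op 2 (swap(0, 2)): offset=0, physical=[C,B,A,c,E], logical=[C,B,A,c,E]
After op 3 (swap(1, 0)): offset=0, physical=[B,C,A,c,E], logical=[B,C,A,c,E]
After op 4 (replace(3, 'p')): offset=0, physical=[B,C,A,p,E], logical=[B,C,A,p,E]
After op 5 (swap(2, 3)): offset=0, physical=[B,C,p,A,E], logical=[B,C,p,A,E]
After op 6 (replace(0, 'h')): offset=0, physical=[h,C,p,A,E], logical=[h,C,p,A,E]
After op 7 (replace(4, 'p')): offset=0, physical=[h,C,p,A,p], logical=[h,C,p,A,p]
After op 8 (swap(3, 4)): offset=0, physical=[h,C,p,p,A], logical=[h,C,p,p,A]
After op 9 (swap(1, 4)): offset=0, physical=[h,A,p,p,C], logical=[h,A,p,p,C]
After op 10 (replace(1, 'b')): offset=0, physical=[h,b,p,p,C], logical=[h,b,p,p,C]
After op 11 (rotate(-2)): offset=3, physical=[h,b,p,p,C], logical=[p,C,h,b,p]

Answer: p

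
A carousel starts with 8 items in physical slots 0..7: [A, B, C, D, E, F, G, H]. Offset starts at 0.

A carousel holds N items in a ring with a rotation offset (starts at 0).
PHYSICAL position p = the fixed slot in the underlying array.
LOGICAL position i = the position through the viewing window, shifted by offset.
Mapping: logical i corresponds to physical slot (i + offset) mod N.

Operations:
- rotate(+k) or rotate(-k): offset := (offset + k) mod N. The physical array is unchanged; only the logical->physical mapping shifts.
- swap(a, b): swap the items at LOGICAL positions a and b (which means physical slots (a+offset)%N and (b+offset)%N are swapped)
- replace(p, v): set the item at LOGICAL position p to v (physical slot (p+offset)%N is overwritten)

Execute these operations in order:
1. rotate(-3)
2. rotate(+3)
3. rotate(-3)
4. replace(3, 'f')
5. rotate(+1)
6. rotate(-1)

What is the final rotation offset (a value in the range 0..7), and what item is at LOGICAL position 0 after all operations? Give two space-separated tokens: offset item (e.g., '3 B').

Answer: 5 F

Derivation:
After op 1 (rotate(-3)): offset=5, physical=[A,B,C,D,E,F,G,H], logical=[F,G,H,A,B,C,D,E]
After op 2 (rotate(+3)): offset=0, physical=[A,B,C,D,E,F,G,H], logical=[A,B,C,D,E,F,G,H]
After op 3 (rotate(-3)): offset=5, physical=[A,B,C,D,E,F,G,H], logical=[F,G,H,A,B,C,D,E]
After op 4 (replace(3, 'f')): offset=5, physical=[f,B,C,D,E,F,G,H], logical=[F,G,H,f,B,C,D,E]
After op 5 (rotate(+1)): offset=6, physical=[f,B,C,D,E,F,G,H], logical=[G,H,f,B,C,D,E,F]
After op 6 (rotate(-1)): offset=5, physical=[f,B,C,D,E,F,G,H], logical=[F,G,H,f,B,C,D,E]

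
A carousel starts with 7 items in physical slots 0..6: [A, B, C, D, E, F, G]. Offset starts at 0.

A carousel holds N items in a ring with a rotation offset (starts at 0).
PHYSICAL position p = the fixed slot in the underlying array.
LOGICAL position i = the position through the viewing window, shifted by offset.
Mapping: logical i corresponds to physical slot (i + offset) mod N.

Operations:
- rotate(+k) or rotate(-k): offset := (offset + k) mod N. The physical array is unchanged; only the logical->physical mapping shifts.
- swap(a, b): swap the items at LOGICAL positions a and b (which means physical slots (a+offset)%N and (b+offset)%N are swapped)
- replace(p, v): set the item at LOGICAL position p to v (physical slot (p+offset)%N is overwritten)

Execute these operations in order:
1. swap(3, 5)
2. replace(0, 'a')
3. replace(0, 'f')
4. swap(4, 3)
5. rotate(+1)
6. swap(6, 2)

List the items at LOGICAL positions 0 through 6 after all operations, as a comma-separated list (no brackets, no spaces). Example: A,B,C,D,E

Answer: B,C,f,F,D,G,E

Derivation:
After op 1 (swap(3, 5)): offset=0, physical=[A,B,C,F,E,D,G], logical=[A,B,C,F,E,D,G]
After op 2 (replace(0, 'a')): offset=0, physical=[a,B,C,F,E,D,G], logical=[a,B,C,F,E,D,G]
After op 3 (replace(0, 'f')): offset=0, physical=[f,B,C,F,E,D,G], logical=[f,B,C,F,E,D,G]
After op 4 (swap(4, 3)): offset=0, physical=[f,B,C,E,F,D,G], logical=[f,B,C,E,F,D,G]
After op 5 (rotate(+1)): offset=1, physical=[f,B,C,E,F,D,G], logical=[B,C,E,F,D,G,f]
After op 6 (swap(6, 2)): offset=1, physical=[E,B,C,f,F,D,G], logical=[B,C,f,F,D,G,E]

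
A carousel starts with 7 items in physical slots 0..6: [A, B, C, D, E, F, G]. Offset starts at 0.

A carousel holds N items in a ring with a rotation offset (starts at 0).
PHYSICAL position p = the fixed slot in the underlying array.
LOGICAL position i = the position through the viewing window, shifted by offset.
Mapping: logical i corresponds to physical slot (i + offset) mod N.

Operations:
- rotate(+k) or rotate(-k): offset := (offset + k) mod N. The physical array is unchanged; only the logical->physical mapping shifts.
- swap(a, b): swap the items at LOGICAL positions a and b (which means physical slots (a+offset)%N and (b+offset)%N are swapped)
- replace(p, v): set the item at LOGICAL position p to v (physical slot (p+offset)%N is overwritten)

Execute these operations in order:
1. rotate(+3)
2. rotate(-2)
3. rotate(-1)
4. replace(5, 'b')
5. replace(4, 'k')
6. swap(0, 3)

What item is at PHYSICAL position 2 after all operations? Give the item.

Answer: C

Derivation:
After op 1 (rotate(+3)): offset=3, physical=[A,B,C,D,E,F,G], logical=[D,E,F,G,A,B,C]
After op 2 (rotate(-2)): offset=1, physical=[A,B,C,D,E,F,G], logical=[B,C,D,E,F,G,A]
After op 3 (rotate(-1)): offset=0, physical=[A,B,C,D,E,F,G], logical=[A,B,C,D,E,F,G]
After op 4 (replace(5, 'b')): offset=0, physical=[A,B,C,D,E,b,G], logical=[A,B,C,D,E,b,G]
After op 5 (replace(4, 'k')): offset=0, physical=[A,B,C,D,k,b,G], logical=[A,B,C,D,k,b,G]
After op 6 (swap(0, 3)): offset=0, physical=[D,B,C,A,k,b,G], logical=[D,B,C,A,k,b,G]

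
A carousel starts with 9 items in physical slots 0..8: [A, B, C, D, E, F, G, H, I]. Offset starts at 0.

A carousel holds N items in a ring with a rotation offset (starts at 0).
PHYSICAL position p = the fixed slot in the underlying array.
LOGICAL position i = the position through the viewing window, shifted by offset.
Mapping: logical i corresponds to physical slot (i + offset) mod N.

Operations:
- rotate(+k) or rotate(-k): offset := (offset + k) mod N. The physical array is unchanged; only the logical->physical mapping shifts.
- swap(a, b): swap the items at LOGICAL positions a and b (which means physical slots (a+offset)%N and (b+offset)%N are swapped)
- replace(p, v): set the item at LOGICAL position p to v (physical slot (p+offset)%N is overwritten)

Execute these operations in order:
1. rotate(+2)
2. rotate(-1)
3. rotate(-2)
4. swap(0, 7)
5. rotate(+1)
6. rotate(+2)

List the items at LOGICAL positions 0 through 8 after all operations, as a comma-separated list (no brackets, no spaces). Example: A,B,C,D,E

After op 1 (rotate(+2)): offset=2, physical=[A,B,C,D,E,F,G,H,I], logical=[C,D,E,F,G,H,I,A,B]
After op 2 (rotate(-1)): offset=1, physical=[A,B,C,D,E,F,G,H,I], logical=[B,C,D,E,F,G,H,I,A]
After op 3 (rotate(-2)): offset=8, physical=[A,B,C,D,E,F,G,H,I], logical=[I,A,B,C,D,E,F,G,H]
After op 4 (swap(0, 7)): offset=8, physical=[A,B,C,D,E,F,I,H,G], logical=[G,A,B,C,D,E,F,I,H]
After op 5 (rotate(+1)): offset=0, physical=[A,B,C,D,E,F,I,H,G], logical=[A,B,C,D,E,F,I,H,G]
After op 6 (rotate(+2)): offset=2, physical=[A,B,C,D,E,F,I,H,G], logical=[C,D,E,F,I,H,G,A,B]

Answer: C,D,E,F,I,H,G,A,B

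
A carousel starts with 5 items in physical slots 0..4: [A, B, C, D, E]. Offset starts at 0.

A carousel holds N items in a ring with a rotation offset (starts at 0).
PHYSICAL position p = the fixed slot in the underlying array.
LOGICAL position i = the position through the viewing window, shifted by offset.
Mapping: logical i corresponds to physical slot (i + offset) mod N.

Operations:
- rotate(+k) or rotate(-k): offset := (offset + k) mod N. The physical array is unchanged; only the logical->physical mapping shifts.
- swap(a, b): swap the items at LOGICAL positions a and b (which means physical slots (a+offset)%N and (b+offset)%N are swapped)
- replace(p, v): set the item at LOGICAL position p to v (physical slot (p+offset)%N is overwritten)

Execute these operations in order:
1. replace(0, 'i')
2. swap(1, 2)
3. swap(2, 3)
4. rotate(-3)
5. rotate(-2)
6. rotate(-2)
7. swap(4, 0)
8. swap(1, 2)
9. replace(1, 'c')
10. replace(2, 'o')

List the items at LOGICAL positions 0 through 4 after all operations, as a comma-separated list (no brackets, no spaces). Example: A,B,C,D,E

After op 1 (replace(0, 'i')): offset=0, physical=[i,B,C,D,E], logical=[i,B,C,D,E]
After op 2 (swap(1, 2)): offset=0, physical=[i,C,B,D,E], logical=[i,C,B,D,E]
After op 3 (swap(2, 3)): offset=0, physical=[i,C,D,B,E], logical=[i,C,D,B,E]
After op 4 (rotate(-3)): offset=2, physical=[i,C,D,B,E], logical=[D,B,E,i,C]
After op 5 (rotate(-2)): offset=0, physical=[i,C,D,B,E], logical=[i,C,D,B,E]
After op 6 (rotate(-2)): offset=3, physical=[i,C,D,B,E], logical=[B,E,i,C,D]
After op 7 (swap(4, 0)): offset=3, physical=[i,C,B,D,E], logical=[D,E,i,C,B]
After op 8 (swap(1, 2)): offset=3, physical=[E,C,B,D,i], logical=[D,i,E,C,B]
After op 9 (replace(1, 'c')): offset=3, physical=[E,C,B,D,c], logical=[D,c,E,C,B]
After op 10 (replace(2, 'o')): offset=3, physical=[o,C,B,D,c], logical=[D,c,o,C,B]

Answer: D,c,o,C,B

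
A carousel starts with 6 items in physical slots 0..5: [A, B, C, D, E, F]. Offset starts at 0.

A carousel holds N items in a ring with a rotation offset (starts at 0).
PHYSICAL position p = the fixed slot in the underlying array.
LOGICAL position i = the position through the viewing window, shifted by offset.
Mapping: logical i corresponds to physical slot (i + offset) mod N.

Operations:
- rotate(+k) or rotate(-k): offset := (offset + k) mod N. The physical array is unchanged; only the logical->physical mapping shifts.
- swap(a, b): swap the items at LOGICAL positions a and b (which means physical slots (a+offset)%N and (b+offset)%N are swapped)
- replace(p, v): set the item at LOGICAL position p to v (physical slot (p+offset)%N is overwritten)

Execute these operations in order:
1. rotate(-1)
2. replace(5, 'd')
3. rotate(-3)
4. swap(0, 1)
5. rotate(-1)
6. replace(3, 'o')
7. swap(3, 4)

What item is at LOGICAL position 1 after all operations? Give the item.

Answer: D

Derivation:
After op 1 (rotate(-1)): offset=5, physical=[A,B,C,D,E,F], logical=[F,A,B,C,D,E]
After op 2 (replace(5, 'd')): offset=5, physical=[A,B,C,D,d,F], logical=[F,A,B,C,D,d]
After op 3 (rotate(-3)): offset=2, physical=[A,B,C,D,d,F], logical=[C,D,d,F,A,B]
After op 4 (swap(0, 1)): offset=2, physical=[A,B,D,C,d,F], logical=[D,C,d,F,A,B]
After op 5 (rotate(-1)): offset=1, physical=[A,B,D,C,d,F], logical=[B,D,C,d,F,A]
After op 6 (replace(3, 'o')): offset=1, physical=[A,B,D,C,o,F], logical=[B,D,C,o,F,A]
After op 7 (swap(3, 4)): offset=1, physical=[A,B,D,C,F,o], logical=[B,D,C,F,o,A]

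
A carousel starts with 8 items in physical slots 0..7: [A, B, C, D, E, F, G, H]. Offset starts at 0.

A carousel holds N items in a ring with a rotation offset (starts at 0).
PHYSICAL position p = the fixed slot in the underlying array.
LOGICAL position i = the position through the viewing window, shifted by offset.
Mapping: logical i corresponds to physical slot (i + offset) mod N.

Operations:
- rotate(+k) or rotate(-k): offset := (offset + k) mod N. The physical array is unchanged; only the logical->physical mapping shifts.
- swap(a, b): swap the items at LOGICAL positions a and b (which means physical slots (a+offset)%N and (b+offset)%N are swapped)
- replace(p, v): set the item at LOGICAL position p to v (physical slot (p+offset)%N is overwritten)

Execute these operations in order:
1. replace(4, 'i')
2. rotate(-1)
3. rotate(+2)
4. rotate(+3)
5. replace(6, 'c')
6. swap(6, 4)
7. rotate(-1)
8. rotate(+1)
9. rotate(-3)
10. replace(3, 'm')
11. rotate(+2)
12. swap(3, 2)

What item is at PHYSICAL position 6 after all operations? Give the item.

After op 1 (replace(4, 'i')): offset=0, physical=[A,B,C,D,i,F,G,H], logical=[A,B,C,D,i,F,G,H]
After op 2 (rotate(-1)): offset=7, physical=[A,B,C,D,i,F,G,H], logical=[H,A,B,C,D,i,F,G]
After op 3 (rotate(+2)): offset=1, physical=[A,B,C,D,i,F,G,H], logical=[B,C,D,i,F,G,H,A]
After op 4 (rotate(+3)): offset=4, physical=[A,B,C,D,i,F,G,H], logical=[i,F,G,H,A,B,C,D]
After op 5 (replace(6, 'c')): offset=4, physical=[A,B,c,D,i,F,G,H], logical=[i,F,G,H,A,B,c,D]
After op 6 (swap(6, 4)): offset=4, physical=[c,B,A,D,i,F,G,H], logical=[i,F,G,H,c,B,A,D]
After op 7 (rotate(-1)): offset=3, physical=[c,B,A,D,i,F,G,H], logical=[D,i,F,G,H,c,B,A]
After op 8 (rotate(+1)): offset=4, physical=[c,B,A,D,i,F,G,H], logical=[i,F,G,H,c,B,A,D]
After op 9 (rotate(-3)): offset=1, physical=[c,B,A,D,i,F,G,H], logical=[B,A,D,i,F,G,H,c]
After op 10 (replace(3, 'm')): offset=1, physical=[c,B,A,D,m,F,G,H], logical=[B,A,D,m,F,G,H,c]
After op 11 (rotate(+2)): offset=3, physical=[c,B,A,D,m,F,G,H], logical=[D,m,F,G,H,c,B,A]
After op 12 (swap(3, 2)): offset=3, physical=[c,B,A,D,m,G,F,H], logical=[D,m,G,F,H,c,B,A]

Answer: F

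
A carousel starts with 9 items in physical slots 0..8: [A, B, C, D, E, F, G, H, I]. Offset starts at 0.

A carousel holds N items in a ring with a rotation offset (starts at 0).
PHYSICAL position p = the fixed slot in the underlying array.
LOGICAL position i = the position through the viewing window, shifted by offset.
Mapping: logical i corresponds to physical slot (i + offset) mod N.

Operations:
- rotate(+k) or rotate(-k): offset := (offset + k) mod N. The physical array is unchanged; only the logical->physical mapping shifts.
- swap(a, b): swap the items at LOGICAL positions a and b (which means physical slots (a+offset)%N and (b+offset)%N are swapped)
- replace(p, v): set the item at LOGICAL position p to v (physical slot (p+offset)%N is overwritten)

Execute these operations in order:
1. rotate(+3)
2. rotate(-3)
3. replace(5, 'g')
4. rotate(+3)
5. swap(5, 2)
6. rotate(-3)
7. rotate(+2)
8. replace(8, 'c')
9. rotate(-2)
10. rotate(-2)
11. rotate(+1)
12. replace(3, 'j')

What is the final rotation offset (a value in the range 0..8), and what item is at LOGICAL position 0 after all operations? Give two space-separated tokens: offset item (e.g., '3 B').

Answer: 8 g

Derivation:
After op 1 (rotate(+3)): offset=3, physical=[A,B,C,D,E,F,G,H,I], logical=[D,E,F,G,H,I,A,B,C]
After op 2 (rotate(-3)): offset=0, physical=[A,B,C,D,E,F,G,H,I], logical=[A,B,C,D,E,F,G,H,I]
After op 3 (replace(5, 'g')): offset=0, physical=[A,B,C,D,E,g,G,H,I], logical=[A,B,C,D,E,g,G,H,I]
After op 4 (rotate(+3)): offset=3, physical=[A,B,C,D,E,g,G,H,I], logical=[D,E,g,G,H,I,A,B,C]
After op 5 (swap(5, 2)): offset=3, physical=[A,B,C,D,E,I,G,H,g], logical=[D,E,I,G,H,g,A,B,C]
After op 6 (rotate(-3)): offset=0, physical=[A,B,C,D,E,I,G,H,g], logical=[A,B,C,D,E,I,G,H,g]
After op 7 (rotate(+2)): offset=2, physical=[A,B,C,D,E,I,G,H,g], logical=[C,D,E,I,G,H,g,A,B]
After op 8 (replace(8, 'c')): offset=2, physical=[A,c,C,D,E,I,G,H,g], logical=[C,D,E,I,G,H,g,A,c]
After op 9 (rotate(-2)): offset=0, physical=[A,c,C,D,E,I,G,H,g], logical=[A,c,C,D,E,I,G,H,g]
After op 10 (rotate(-2)): offset=7, physical=[A,c,C,D,E,I,G,H,g], logical=[H,g,A,c,C,D,E,I,G]
After op 11 (rotate(+1)): offset=8, physical=[A,c,C,D,E,I,G,H,g], logical=[g,A,c,C,D,E,I,G,H]
After op 12 (replace(3, 'j')): offset=8, physical=[A,c,j,D,E,I,G,H,g], logical=[g,A,c,j,D,E,I,G,H]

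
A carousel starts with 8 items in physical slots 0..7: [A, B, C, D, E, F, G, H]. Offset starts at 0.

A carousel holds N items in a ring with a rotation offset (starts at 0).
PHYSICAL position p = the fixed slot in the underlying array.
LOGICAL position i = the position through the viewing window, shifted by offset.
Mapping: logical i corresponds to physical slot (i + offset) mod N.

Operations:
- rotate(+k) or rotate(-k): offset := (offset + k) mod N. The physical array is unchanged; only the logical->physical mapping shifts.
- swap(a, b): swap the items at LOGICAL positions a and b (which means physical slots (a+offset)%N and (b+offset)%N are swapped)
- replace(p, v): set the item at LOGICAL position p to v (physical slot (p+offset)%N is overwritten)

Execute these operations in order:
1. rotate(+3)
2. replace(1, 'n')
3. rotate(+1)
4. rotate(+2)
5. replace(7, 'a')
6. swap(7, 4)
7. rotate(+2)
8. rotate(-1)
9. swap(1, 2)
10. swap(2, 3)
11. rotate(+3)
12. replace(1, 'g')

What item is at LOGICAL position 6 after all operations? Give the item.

Answer: B

Derivation:
After op 1 (rotate(+3)): offset=3, physical=[A,B,C,D,E,F,G,H], logical=[D,E,F,G,H,A,B,C]
After op 2 (replace(1, 'n')): offset=3, physical=[A,B,C,D,n,F,G,H], logical=[D,n,F,G,H,A,B,C]
After op 3 (rotate(+1)): offset=4, physical=[A,B,C,D,n,F,G,H], logical=[n,F,G,H,A,B,C,D]
After op 4 (rotate(+2)): offset=6, physical=[A,B,C,D,n,F,G,H], logical=[G,H,A,B,C,D,n,F]
After op 5 (replace(7, 'a')): offset=6, physical=[A,B,C,D,n,a,G,H], logical=[G,H,A,B,C,D,n,a]
After op 6 (swap(7, 4)): offset=6, physical=[A,B,a,D,n,C,G,H], logical=[G,H,A,B,a,D,n,C]
After op 7 (rotate(+2)): offset=0, physical=[A,B,a,D,n,C,G,H], logical=[A,B,a,D,n,C,G,H]
After op 8 (rotate(-1)): offset=7, physical=[A,B,a,D,n,C,G,H], logical=[H,A,B,a,D,n,C,G]
After op 9 (swap(1, 2)): offset=7, physical=[B,A,a,D,n,C,G,H], logical=[H,B,A,a,D,n,C,G]
After op 10 (swap(2, 3)): offset=7, physical=[B,a,A,D,n,C,G,H], logical=[H,B,a,A,D,n,C,G]
After op 11 (rotate(+3)): offset=2, physical=[B,a,A,D,n,C,G,H], logical=[A,D,n,C,G,H,B,a]
After op 12 (replace(1, 'g')): offset=2, physical=[B,a,A,g,n,C,G,H], logical=[A,g,n,C,G,H,B,a]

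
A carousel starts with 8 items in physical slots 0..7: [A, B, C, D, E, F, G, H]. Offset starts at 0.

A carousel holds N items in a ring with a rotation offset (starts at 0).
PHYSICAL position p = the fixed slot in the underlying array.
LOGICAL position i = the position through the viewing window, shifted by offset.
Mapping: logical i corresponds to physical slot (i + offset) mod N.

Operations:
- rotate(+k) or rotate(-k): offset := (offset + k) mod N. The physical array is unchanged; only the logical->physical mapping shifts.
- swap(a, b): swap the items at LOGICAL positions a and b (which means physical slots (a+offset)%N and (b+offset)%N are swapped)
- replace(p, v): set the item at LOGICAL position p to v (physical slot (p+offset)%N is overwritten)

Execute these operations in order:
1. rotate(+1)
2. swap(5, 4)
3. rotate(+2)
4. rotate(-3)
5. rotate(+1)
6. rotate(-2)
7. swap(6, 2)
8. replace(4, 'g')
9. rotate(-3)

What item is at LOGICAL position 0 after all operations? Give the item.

After op 1 (rotate(+1)): offset=1, physical=[A,B,C,D,E,F,G,H], logical=[B,C,D,E,F,G,H,A]
After op 2 (swap(5, 4)): offset=1, physical=[A,B,C,D,E,G,F,H], logical=[B,C,D,E,G,F,H,A]
After op 3 (rotate(+2)): offset=3, physical=[A,B,C,D,E,G,F,H], logical=[D,E,G,F,H,A,B,C]
After op 4 (rotate(-3)): offset=0, physical=[A,B,C,D,E,G,F,H], logical=[A,B,C,D,E,G,F,H]
After op 5 (rotate(+1)): offset=1, physical=[A,B,C,D,E,G,F,H], logical=[B,C,D,E,G,F,H,A]
After op 6 (rotate(-2)): offset=7, physical=[A,B,C,D,E,G,F,H], logical=[H,A,B,C,D,E,G,F]
After op 7 (swap(6, 2)): offset=7, physical=[A,G,C,D,E,B,F,H], logical=[H,A,G,C,D,E,B,F]
After op 8 (replace(4, 'g')): offset=7, physical=[A,G,C,g,E,B,F,H], logical=[H,A,G,C,g,E,B,F]
After op 9 (rotate(-3)): offset=4, physical=[A,G,C,g,E,B,F,H], logical=[E,B,F,H,A,G,C,g]

Answer: E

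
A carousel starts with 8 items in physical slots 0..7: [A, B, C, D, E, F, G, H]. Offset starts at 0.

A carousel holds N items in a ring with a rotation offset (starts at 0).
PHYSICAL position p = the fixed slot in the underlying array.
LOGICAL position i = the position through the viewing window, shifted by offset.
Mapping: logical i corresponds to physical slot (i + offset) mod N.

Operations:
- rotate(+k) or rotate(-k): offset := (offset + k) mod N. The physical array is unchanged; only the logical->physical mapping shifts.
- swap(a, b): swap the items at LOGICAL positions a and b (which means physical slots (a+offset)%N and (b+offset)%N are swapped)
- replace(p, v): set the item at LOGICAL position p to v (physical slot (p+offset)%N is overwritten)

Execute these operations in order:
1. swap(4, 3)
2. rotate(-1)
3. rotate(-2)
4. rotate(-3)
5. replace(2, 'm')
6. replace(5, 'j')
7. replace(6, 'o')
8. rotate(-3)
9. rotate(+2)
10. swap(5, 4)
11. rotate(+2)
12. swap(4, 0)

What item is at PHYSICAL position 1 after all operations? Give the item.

Answer: B

Derivation:
After op 1 (swap(4, 3)): offset=0, physical=[A,B,C,E,D,F,G,H], logical=[A,B,C,E,D,F,G,H]
After op 2 (rotate(-1)): offset=7, physical=[A,B,C,E,D,F,G,H], logical=[H,A,B,C,E,D,F,G]
After op 3 (rotate(-2)): offset=5, physical=[A,B,C,E,D,F,G,H], logical=[F,G,H,A,B,C,E,D]
After op 4 (rotate(-3)): offset=2, physical=[A,B,C,E,D,F,G,H], logical=[C,E,D,F,G,H,A,B]
After op 5 (replace(2, 'm')): offset=2, physical=[A,B,C,E,m,F,G,H], logical=[C,E,m,F,G,H,A,B]
After op 6 (replace(5, 'j')): offset=2, physical=[A,B,C,E,m,F,G,j], logical=[C,E,m,F,G,j,A,B]
After op 7 (replace(6, 'o')): offset=2, physical=[o,B,C,E,m,F,G,j], logical=[C,E,m,F,G,j,o,B]
After op 8 (rotate(-3)): offset=7, physical=[o,B,C,E,m,F,G,j], logical=[j,o,B,C,E,m,F,G]
After op 9 (rotate(+2)): offset=1, physical=[o,B,C,E,m,F,G,j], logical=[B,C,E,m,F,G,j,o]
After op 10 (swap(5, 4)): offset=1, physical=[o,B,C,E,m,G,F,j], logical=[B,C,E,m,G,F,j,o]
After op 11 (rotate(+2)): offset=3, physical=[o,B,C,E,m,G,F,j], logical=[E,m,G,F,j,o,B,C]
After op 12 (swap(4, 0)): offset=3, physical=[o,B,C,j,m,G,F,E], logical=[j,m,G,F,E,o,B,C]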